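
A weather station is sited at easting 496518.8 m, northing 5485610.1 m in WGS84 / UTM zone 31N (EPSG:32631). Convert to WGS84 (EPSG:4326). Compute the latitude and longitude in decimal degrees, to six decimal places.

Zone 31N: λ₀ = 3°, k₀ = 0.9996, false easting 500000 m.
Meridian distance M = (N − FN)/k₀ = 5487805.2 m.
Inverse transverse Mercator on WGS84 gives φ = 49.52310014°, λ = 2.95189951°.

lat 49.523100°, lon 2.951900°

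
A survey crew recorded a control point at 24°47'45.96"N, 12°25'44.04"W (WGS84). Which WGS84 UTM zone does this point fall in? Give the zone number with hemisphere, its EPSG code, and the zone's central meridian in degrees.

Zone 28N (EPSG:32628), central meridian -15°

UTM zone = ⌊(λ + 180)/6⌋ + 1; -12.4289° ∈ [-18°, -12°) → zone 28.
Hemisphere: N (φ ≥ 0).
Central meridian λ₀ = 6×28 − 183 = -15°.
EPSG code: 32628.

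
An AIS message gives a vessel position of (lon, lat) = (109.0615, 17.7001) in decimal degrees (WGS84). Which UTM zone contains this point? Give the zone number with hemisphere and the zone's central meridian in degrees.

UTM zone = ⌊(λ + 180)/6⌋ + 1; 109.0615° ∈ [108°, 114°) → zone 49.
Hemisphere: N (φ ≥ 0).
Central meridian λ₀ = 6×49 − 183 = 111°.

Zone 49N, central meridian 111°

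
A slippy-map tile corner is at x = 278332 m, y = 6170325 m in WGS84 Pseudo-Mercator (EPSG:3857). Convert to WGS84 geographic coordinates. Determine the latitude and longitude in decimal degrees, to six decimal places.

R = 6378137 m. λ = x/R = 2.50029890°.
φ = 2·arctan(exp(y/R)) − 90° = 2·arctan(2.63114) − 90° = 48.38010297°.

lat 48.380103°, lon 2.500299°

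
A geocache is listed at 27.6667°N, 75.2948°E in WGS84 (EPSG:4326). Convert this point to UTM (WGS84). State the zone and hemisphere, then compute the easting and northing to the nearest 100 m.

Zone 43N: E 529100 m, N 3060300 m

Longitude 75.2948° lies in the 6° band [72°, 78°), giving zone 43; latitude is north of the equator, so 43N.
Zone 43 central meridian λ₀ = 6×43 − 183 = 75°; Δλ = +0.2948°.
Transverse Mercator on WGS84 with k₀ = 0.9996 gives E = 529074.248 m, N = 3060316.646 m.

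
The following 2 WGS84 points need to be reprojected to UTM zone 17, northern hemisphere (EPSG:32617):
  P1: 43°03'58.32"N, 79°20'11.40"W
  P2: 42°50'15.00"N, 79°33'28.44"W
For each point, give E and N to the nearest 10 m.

UTM zone 17N: λ₀ = -81°, k₀ = 0.9996.
P1 (43.0662°, -79.3365°) → (635444.805, 4769509.053) m.
P2 (42.8375°, -79.5579°) → (617853.436, 4743778.241) m.

P1: E 635440 m, N 4769510 m; P2: E 617850 m, N 4743780 m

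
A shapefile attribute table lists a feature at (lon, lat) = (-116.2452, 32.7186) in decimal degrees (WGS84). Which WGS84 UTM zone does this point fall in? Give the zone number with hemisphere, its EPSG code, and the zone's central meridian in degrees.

UTM zone = ⌊(λ + 180)/6⌋ + 1; -116.2452° ∈ [-120°, -114°) → zone 11.
Hemisphere: N (φ ≥ 0).
Central meridian λ₀ = 6×11 − 183 = -117°.
EPSG code: 32611.

Zone 11N (EPSG:32611), central meridian -117°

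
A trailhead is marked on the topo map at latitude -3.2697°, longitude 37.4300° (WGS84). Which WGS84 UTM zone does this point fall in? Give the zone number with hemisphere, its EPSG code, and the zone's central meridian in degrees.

Zone 37S (EPSG:32737), central meridian 39°

UTM zone = ⌊(λ + 180)/6⌋ + 1; 37.4300° ∈ [36°, 42°) → zone 37.
Hemisphere: S (φ < 0).
Central meridian λ₀ = 6×37 − 183 = 39°.
EPSG code: 32737.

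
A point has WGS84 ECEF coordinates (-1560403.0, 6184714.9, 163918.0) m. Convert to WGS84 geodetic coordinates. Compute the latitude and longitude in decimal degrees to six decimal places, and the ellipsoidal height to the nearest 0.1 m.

lat 1.482000°, lon 104.160200°, h 2506.1 m

λ = atan2(Y, X) = 104.16019974°; p = √(X²+Y²) = 6378523.0 m.
Bowring's method on WGS84 (a = 6378137 m, b = 6356752.314 m) gives φ = 1.48200013°, h = 2506.074 m.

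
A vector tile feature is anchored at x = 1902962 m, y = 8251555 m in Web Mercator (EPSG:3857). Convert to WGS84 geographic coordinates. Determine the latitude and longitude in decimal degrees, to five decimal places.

lat 59.32770°, lon 17.09460°

R = 6378137 m. λ = x/R = 17.09459850°.
φ = 2·arctan(exp(y/R)) − 90° = 2·arctan(3.64634) − 90° = 59.32769965°.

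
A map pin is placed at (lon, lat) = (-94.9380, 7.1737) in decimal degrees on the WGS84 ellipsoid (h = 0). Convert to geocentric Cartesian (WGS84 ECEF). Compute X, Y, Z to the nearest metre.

X -544746 m, Y -6305051 m, Z 791197 m

WGS84: a = 6378137 m, e² = 0.006694380; N(φ) = a/√(1−e²sin²φ) = 6378469.950 m.
X = (N+h)·cosφ·cosλ = -544746.211 m; Y = (N+h)·cosφ·sinλ = -6305051.258 m; Z = (N(1−e²)+h)·sinφ = 791197.141 m.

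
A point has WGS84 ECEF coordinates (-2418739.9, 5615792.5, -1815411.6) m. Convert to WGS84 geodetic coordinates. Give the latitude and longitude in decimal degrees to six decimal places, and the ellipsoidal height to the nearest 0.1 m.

λ = atan2(Y, X) = 113.30170019°; p = √(X²+Y²) = 6114526.0 m.
Bowring's method on WGS84 (a = 6378137 m, b = 6356752.314 m) gives φ = -16.64149995°, h = 1937.614 m.

lat -16.641500°, lon 113.301700°, h 1937.6 m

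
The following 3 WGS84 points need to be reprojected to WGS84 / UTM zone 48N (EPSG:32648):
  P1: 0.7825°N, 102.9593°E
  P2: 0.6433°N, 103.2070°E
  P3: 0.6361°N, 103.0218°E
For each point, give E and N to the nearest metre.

P1: E 272894 m, N 86545 m; P2: E 300464 m, N 71139 m; P3: E 279845 m, N 70350 m

UTM zone 48N: λ₀ = 105°, k₀ = 0.9996.
P1 (0.7825°, 102.9593°) → (272893.891, 86545.067) m.
P2 (0.6433°, 103.2070°) → (300463.701, 71139.071) m.
P3 (0.6361°, 103.0218°) → (279845.315, 70350.397) m.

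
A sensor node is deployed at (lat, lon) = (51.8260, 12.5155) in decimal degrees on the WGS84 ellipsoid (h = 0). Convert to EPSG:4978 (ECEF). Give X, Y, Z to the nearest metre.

X 3856332 m, Y 856023 m, Z 4990861 m

WGS84: a = 6378137 m, e² = 0.006694380; N(φ) = a/√(1−e²sin²φ) = 6391371.919 m.
X = (N+h)·cosφ·cosλ = 3856331.505 m; Y = (N+h)·cosφ·sinλ = 856022.689 m; Z = (N(1−e²)+h)·sinφ = 4990860.850 m.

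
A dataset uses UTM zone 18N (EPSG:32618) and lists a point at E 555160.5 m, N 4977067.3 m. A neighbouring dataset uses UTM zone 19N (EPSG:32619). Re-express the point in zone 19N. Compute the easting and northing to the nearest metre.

UTM 18N → geographic: φ = 44.94490011°, λ = -74.30079939°.
UTM 19N (λ₀ = -69°) forward: E = 81814.316 m, N = 4990514.667 m.

E 81814 m, N 4990515 m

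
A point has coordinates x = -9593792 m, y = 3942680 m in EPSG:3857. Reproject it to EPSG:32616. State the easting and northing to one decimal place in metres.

E 576060.1 m, N 3691075.2 m

Web Mercator inverse (R = 6378137 m) → φ = 33.35620330°, λ = -86.18249986°.
UTM 16N forward: E = 576060.145 m, N = 3691075.172 m.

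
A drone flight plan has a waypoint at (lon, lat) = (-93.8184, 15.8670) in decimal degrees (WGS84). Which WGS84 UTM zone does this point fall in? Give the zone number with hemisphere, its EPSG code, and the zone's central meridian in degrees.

Zone 15N (EPSG:32615), central meridian -93°

UTM zone = ⌊(λ + 180)/6⌋ + 1; -93.8184° ∈ [-96°, -90°) → zone 15.
Hemisphere: N (φ ≥ 0).
Central meridian λ₀ = 6×15 − 183 = -93°.
EPSG code: 32615.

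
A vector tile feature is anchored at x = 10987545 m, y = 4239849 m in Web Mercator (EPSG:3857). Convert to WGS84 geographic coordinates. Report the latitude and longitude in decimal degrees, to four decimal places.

R = 6378137 m. λ = x/R = 98.70279608°.
φ = 2·arctan(exp(y/R)) − 90° = 2·arctan(1.94400) − 90° = 35.55710068°.

lat 35.5571°, lon 98.7028°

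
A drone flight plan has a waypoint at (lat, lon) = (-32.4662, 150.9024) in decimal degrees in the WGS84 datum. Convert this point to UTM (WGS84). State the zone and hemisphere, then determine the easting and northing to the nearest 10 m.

Zone 56S: E 302860 m, N 6405950 m

Longitude 150.9024° lies in the 6° band [150°, 156°), giving zone 56; latitude is south of the equator, so 56S.
Zone 56 central meridian λ₀ = 6×56 − 183 = 153°; Δλ = -2.0976°.
Transverse Mercator on WGS84 with k₀ = 0.9996 gives E = 302860.728 m, N = 6405949.995 m.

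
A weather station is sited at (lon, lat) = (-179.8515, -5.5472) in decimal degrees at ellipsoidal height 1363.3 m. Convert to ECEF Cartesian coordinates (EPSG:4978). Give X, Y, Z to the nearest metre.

X -6349802 m, Y -16458 m, Z -612571 m

WGS84: a = 6378137 m, e² = 0.006694380; N(φ) = a/√(1−e²sin²φ) = 6378336.498 m.
X = (N+h)·cosφ·cosλ = -6349801.720 m; Y = (N+h)·cosφ·sinλ = -16457.541 m; Z = (N(1−e²)+h)·sinφ = -612570.761 m.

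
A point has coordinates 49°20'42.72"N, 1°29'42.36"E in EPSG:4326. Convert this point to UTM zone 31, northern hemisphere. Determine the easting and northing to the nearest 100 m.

Zone 31 central meridian λ₀ = 6×31 − 183 = 3°; Δλ = -1.5049°.
Transverse Mercator on WGS84 with k₀ = 0.9996 gives E = 390692.395 m, N = 5466920.342 m.

E 390700 m, N 5466900 m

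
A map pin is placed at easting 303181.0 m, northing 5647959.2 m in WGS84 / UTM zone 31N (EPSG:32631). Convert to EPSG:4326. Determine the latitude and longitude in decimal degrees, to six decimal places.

Zone 31N: λ₀ = 3°, k₀ = 0.9996, false easting 500000 m.
Meridian distance M = (N − FN)/k₀ = 5650219.3 m.
Inverse transverse Mercator on WGS84 gives φ = 50.94960029°, λ = 0.19790065°.

lat 50.949600°, lon 0.197901°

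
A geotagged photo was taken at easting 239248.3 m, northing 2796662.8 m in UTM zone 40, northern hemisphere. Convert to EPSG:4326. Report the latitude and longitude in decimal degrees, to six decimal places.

Zone 40N: λ₀ = 57°, k₀ = 0.9996, false easting 500000 m.
Meridian distance M = (N − FN)/k₀ = 2797781.9 m.
Inverse transverse Mercator on WGS84 gives φ = 25.26369977°, λ = 54.41099978°.

lat 25.263700°, lon 54.411000°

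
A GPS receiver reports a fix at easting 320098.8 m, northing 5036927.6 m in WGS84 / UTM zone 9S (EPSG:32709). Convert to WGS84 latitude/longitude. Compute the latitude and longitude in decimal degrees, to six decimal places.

Zone 9S: λ₀ = -129°, k₀ = 0.9996, false easting 500000 m, false northing 10000000 m.
Meridian distance M = (N − FN)/k₀ = -4965058.4 m.
Inverse transverse Mercator on WGS84 gives φ = -44.79839984°, λ = -131.27459966°.

lat -44.798400°, lon -131.274600°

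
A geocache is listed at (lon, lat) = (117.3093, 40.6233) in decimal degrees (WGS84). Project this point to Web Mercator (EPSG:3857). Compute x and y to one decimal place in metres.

Web Mercator is spherical with R = a = 6378137 m.
x = R·λ = 6378137 × 2.047433528 = 13058811.541 m.
y = R·ln tan(π/4 + φ/2) = 6378137 × 0.777176200 = 4956936.279 m.

x 13058811.5 m, y 4956936.3 m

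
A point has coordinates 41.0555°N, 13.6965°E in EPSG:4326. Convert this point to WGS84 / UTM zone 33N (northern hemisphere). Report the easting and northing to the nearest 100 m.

E 390500 m, N 4545700 m

Zone 33 central meridian λ₀ = 6×33 − 183 = 15°; Δλ = -1.3035°.
Transverse Mercator on WGS84 with k₀ = 0.9996 gives E = 390464.346 m, N = 4545736.546 m.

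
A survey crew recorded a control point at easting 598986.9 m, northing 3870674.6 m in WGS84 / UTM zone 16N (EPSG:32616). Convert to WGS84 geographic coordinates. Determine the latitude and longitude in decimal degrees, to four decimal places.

lat 34.9738°, lon -85.9156°

Zone 16N: λ₀ = -87°, k₀ = 0.9996, false easting 500000 m.
Meridian distance M = (N − FN)/k₀ = 3872223.5 m.
Inverse transverse Mercator on WGS84 gives φ = 34.97380032°, λ = -85.91559965°.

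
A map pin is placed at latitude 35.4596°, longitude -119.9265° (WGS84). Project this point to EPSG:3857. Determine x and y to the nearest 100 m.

Web Mercator is spherical with R = a = 6378137 m.
x = R·λ = 6378137 × -2.093112285 = -13350156.913 m.
y = R·ln tan(π/4 + φ/2) = 6378137 × 0.662656774 = 4226515.687 m.

x -13350200 m, y 4226500 m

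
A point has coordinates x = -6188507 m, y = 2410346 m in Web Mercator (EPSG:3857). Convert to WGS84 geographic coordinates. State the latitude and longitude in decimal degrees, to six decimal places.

R = 6378137 m. λ = x/R = -55.59230424°.
φ = 2·arctan(exp(y/R)) − 90° = 2·arctan(1.45923) − 90° = 21.15479636°.

lat 21.154796°, lon -55.592304°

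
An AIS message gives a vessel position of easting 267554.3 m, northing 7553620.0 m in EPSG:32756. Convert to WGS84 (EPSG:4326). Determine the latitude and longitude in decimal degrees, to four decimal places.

lat -22.1069°, lon 150.7468°

Zone 56S: λ₀ = 153°, k₀ = 0.9996, false easting 500000 m, false northing 10000000 m.
Meridian distance M = (N − FN)/k₀ = -2447358.9 m.
Inverse transverse Mercator on WGS84 gives φ = -22.10689965°, λ = 150.74680032°.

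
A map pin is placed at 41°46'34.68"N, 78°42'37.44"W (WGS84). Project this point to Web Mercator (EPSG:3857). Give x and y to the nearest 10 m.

x -8762000 m, y 5127530 m

Web Mercator is spherical with R = a = 6378137 m.
x = R·λ = 6378137 × -1.373755636 = -8762001.648 m.
y = R·ln tan(π/4 + φ/2) = 6378137 × 0.803922673 = 5127528.946 m.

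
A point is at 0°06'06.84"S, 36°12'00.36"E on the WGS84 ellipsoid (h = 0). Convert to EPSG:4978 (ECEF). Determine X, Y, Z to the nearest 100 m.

X 5146900 m, Y 3767000 m, Z -11300 m

WGS84: a = 6378137 m, e² = 0.006694380; N(φ) = a/√(1−e²sin²φ) = 6378137.068 m.
X = (N+h)·cosφ·cosλ = 5146888.764 m; Y = (N+h)·cosφ·sinλ = 3766966.926 m; Z = (N(1−e²)+h)·sinφ = -11267.513 m.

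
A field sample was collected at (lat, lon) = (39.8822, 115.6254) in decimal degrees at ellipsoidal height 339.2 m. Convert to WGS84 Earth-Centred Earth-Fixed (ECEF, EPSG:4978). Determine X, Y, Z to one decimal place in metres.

WGS84: a = 6378137 m, e² = 0.006694380; N(φ) = a/√(1−e²sin²φ) = 6386932.776 m.
X = (N+h)·cosφ·cosλ = -2119769.333 m; Y = (N+h)·cosφ·sinλ = 4419271.167 m; Z = (N(1−e²)+h)·sinφ = 4068174.768 m.

X -2119769.3 m, Y 4419271.2 m, Z 4068174.8 m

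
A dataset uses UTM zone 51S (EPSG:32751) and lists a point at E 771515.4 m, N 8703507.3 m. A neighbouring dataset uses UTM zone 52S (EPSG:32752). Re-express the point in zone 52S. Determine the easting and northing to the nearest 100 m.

E 117400 m, N 8702300 m

UTM 51S → geographic: φ = -11.71730011°, λ = 125.49090005°.
UTM 52S (λ₀ = 129°) forward: E = 117388.143 m, N = 8702324.806 m.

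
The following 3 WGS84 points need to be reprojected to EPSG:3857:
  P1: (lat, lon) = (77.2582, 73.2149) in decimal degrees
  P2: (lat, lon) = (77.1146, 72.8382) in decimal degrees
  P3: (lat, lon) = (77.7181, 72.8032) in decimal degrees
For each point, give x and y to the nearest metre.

Web Mercator: x = R·λ, y = R·ln tan(π/4+φ/2), R = 6378137 m.
P1 (77.2582°, 73.2149°) → (8150245.386, 13983127.654) m.
P2 (77.1146°, 72.8382°) → (8108311.334, 13911048.801) m.
P3 (77.7181°, 72.8032°) → (8104415.152, 14219469.940) m.

P1: x 8150245 m, y 13983128 m; P2: x 8108311 m, y 13911049 m; P3: x 8104415 m, y 14219470 m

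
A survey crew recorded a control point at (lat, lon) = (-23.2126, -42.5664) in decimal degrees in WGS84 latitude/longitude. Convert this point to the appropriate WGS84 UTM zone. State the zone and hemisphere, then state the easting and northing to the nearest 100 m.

Longitude -42.5664° lies in the 6° band [-48°, -42°), giving zone 23; latitude is south of the equator, so 23S.
Zone 23 central meridian λ₀ = 6×23 − 183 = -45°; Δλ = +2.4336°.
Transverse Mercator on WGS84 with k₀ = 0.9996 gives E = 749058.725 m, N = 7430859.561 m.

Zone 23S: E 749100 m, N 7430900 m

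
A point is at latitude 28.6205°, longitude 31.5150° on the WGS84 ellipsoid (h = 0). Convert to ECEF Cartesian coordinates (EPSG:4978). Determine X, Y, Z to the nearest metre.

WGS84: a = 6378137 m, e² = 0.006694380; N(φ) = a/√(1−e²sin²φ) = 6383041.071 m.
X = (N+h)·cosφ·cosλ = 4776668.139 m; Y = (N+h)·cosφ·sinλ = 2928866.410 m; Z = (N(1−e²)+h)·sinφ = 3037046.569 m.

X 4776668 m, Y 2928866 m, Z 3037047 m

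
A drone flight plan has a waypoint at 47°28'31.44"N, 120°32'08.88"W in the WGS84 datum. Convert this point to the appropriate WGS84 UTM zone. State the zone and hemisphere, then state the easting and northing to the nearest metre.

Longitude -120.5358° lies in the 6° band [-126°, -120°), giving zone 10; latitude is north of the equator, so 10N.
Zone 10 central meridian λ₀ = 6×10 − 183 = -123°; Δλ = +2.4642°.
Transverse Mercator on WGS84 with k₀ = 0.9996 gives E = 685669.152 m, N = 5260939.208 m.

Zone 10N: E 685669 m, N 5260939 m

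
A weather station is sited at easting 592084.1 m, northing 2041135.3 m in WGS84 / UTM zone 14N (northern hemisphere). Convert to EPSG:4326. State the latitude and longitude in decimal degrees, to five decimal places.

lat 18.45850°, lon -98.12790°

Zone 14N: λ₀ = -99°, k₀ = 0.9996, false easting 500000 m.
Meridian distance M = (N − FN)/k₀ = 2041952.1 m.
Inverse transverse Mercator on WGS84 gives φ = 18.45849992°, λ = -98.12790016°.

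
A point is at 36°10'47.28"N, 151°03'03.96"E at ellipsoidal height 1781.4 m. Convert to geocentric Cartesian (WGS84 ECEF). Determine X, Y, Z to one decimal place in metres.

WGS84: a = 6378137 m, e² = 0.006694380; N(φ) = a/√(1−e²sin²φ) = 6385589.664 m.
X = (N+h)·cosφ·cosλ = -4511490.812 m; Y = (N+h)·cosφ·sinλ = 2495502.862 m; Z = (N(1−e²)+h)·sinφ = 3745365.326 m.

X -4511490.8 m, Y 2495502.9 m, Z 3745365.3 m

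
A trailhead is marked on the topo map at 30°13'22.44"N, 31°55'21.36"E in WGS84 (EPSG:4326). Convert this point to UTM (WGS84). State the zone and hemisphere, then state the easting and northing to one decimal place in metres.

Zone 36N: E 396317.2 m, N 3343975.6 m

Longitude 31.9226° lies in the 6° band [30°, 36°), giving zone 36; latitude is north of the equator, so 36N.
Zone 36 central meridian λ₀ = 6×36 − 183 = 33°; Δλ = -1.0774°.
Transverse Mercator on WGS84 with k₀ = 0.9996 gives E = 396317.236 m, N = 3343975.632 m.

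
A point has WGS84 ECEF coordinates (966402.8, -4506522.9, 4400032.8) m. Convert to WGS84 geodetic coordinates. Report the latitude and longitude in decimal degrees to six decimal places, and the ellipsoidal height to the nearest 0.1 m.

λ = atan2(Y, X) = -77.89649929°; p = √(X²+Y²) = 4608978.5 m.
Bowring's method on WGS84 (a = 6378137 m, b = 6356752.314 m) gives φ = 43.86350047°, h = 4132.602 m.

lat 43.863500°, lon -77.896499°, h 4132.6 m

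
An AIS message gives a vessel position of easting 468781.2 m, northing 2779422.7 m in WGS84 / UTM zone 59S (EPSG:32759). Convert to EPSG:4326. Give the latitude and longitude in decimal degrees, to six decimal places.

lat -65.107300°, lon 170.335300°

Zone 59S: λ₀ = 171°, k₀ = 0.9996, false easting 500000 m, false northing 10000000 m.
Meridian distance M = (N − FN)/k₀ = -7223466.7 m.
Inverse transverse Mercator on WGS84 gives φ = -65.10729994°, λ = 170.33529982°.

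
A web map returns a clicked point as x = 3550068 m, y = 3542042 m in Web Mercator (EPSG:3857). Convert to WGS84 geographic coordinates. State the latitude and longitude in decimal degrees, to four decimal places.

lat 30.2990°, lon 31.8908°

R = 6378137 m. λ = x/R = 31.89080344°.
φ = 2·arctan(exp(y/R)) − 90° = 2·arctan(1.74254) − 90° = 30.29900236°.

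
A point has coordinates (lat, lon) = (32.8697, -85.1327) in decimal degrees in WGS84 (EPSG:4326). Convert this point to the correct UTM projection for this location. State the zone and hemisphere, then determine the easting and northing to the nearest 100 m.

Longitude -85.1327° lies in the 6° band [-90°, -84°), giving zone 16; latitude is north of the equator, so 16N.
Zone 16 central meridian λ₀ = 6×16 − 183 = -87°; Δλ = +1.8673°.
Transverse Mercator on WGS84 with k₀ = 0.9996 gives E = 674704.143 m, N = 3638387.430 m.

Zone 16N: E 674700 m, N 3638400 m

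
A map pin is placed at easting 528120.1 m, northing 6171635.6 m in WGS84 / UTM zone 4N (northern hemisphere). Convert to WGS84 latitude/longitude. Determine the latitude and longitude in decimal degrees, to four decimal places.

Zone 4N: λ₀ = -159°, k₀ = 0.9996, false easting 500000 m.
Meridian distance M = (N − FN)/k₀ = 6174105.2 m.
Inverse transverse Mercator on WGS84 gives φ = 55.68970018°, λ = -158.55270039°.

lat 55.6897°, lon -158.5527°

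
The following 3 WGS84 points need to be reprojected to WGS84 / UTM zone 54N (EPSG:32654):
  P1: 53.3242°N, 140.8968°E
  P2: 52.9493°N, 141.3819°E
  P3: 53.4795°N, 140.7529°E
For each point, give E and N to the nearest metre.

P1: E 493126 m, N 5908341 m; P2: E 525659 m, N 5866699 m; P3: E 483601 m, N 5925642 m

UTM zone 54N: λ₀ = 141°, k₀ = 0.9996.
P1 (53.3242°, 140.8968°) → (493126.201, 5908341.058) m.
P2 (52.9493°, 141.3819°) → (525659.412, 5866698.845) m.
P3 (53.4795°, 140.7529°) → (483601.346, 5925641.528) m.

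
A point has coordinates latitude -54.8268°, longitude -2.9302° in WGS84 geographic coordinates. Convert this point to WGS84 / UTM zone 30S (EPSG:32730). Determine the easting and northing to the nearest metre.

E 504484 m, N 3924480 m

Zone 30 central meridian λ₀ = 6×30 − 183 = -3°; Δλ = +0.0698°.
Transverse Mercator on WGS84 with k₀ = 0.9996 gives E = 504484.216 m, N = 3924479.593 m.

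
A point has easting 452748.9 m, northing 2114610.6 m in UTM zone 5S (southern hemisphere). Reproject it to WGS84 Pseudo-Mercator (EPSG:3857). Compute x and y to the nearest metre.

x -17177143 m, y -11425254 m

Unproject from UTM 5S (λ₀ = -153°) → φ = -71.06709977°, λ = -154.30490099°.
Web Mercator (R = 6378137 m): x = -17177143.006 m, y = -11425254.275 m.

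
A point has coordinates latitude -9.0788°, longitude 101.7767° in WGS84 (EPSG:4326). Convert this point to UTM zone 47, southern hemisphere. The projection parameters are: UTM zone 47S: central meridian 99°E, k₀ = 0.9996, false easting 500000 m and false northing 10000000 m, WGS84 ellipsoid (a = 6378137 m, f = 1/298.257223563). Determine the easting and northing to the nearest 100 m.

Zone 47 central meridian λ₀ = 6×47 − 183 = 99°; Δλ = +2.7767°.
Transverse Mercator on WGS84 with k₀ = 0.9996 gives E = 805246.153 m, N = 8995268.097 m.

E 805200 m, N 8995300 m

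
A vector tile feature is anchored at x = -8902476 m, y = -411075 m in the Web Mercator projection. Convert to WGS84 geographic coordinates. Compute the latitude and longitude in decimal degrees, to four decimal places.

R = 6378137 m. λ = x/R = -79.97230257°.
φ = 2·arctan(exp(y/R)) − 90° = 2·arctan(0.93758) − 90° = -3.69019566°.

lat -3.6902°, lon -79.9723°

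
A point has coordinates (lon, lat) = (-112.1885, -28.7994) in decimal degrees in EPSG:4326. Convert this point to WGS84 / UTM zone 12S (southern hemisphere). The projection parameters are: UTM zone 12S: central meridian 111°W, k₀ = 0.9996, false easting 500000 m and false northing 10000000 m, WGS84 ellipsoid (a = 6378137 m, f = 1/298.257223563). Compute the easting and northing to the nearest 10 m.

E 384010 m, N 6813660 m

Zone 12 central meridian λ₀ = 6×12 − 183 = -111°; Δλ = -1.1885°.
Transverse Mercator on WGS84 with k₀ = 0.9996 gives E = 384012.896 m, N = 6813659.234 m.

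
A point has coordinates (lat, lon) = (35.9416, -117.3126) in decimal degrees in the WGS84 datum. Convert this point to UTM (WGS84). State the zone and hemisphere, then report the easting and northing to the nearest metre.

Longitude -117.3126° lies in the 6° band [-120°, -114°), giving zone 11; latitude is north of the equator, so 11N.
Zone 11 central meridian λ₀ = 6×11 − 183 = -117°; Δλ = -0.3126°.
Transverse Mercator on WGS84 with k₀ = 0.9996 gives E = 471805.304 m, N = 3977516.217 m.

Zone 11N: E 471805 m, N 3977516 m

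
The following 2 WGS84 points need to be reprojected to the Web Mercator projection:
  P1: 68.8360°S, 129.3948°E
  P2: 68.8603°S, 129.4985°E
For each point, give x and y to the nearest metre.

Web Mercator: x = R·λ, y = R·ln tan(π/4+φ/2), R = 6378137 m.
P1 (-68.8360°, 129.3948°) → (14404163.247, -10700032.297) m.
P2 (-68.8603°, 129.4985°) → (14415707.078, -10707528.852) m.

P1: x 14404163 m, y -10700032 m; P2: x 14415707 m, y -10707529 m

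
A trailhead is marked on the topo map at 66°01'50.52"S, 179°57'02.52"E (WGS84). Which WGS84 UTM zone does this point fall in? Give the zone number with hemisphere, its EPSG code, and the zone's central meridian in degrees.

UTM zone = ⌊(λ + 180)/6⌋ + 1; 179.9507° ∈ [174°, 180°) → zone 60.
Hemisphere: S (φ < 0).
Central meridian λ₀ = 6×60 − 183 = 177°.
EPSG code: 32760.

Zone 60S (EPSG:32760), central meridian 177°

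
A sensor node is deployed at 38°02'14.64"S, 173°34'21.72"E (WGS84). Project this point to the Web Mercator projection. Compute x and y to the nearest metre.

Web Mercator is spherical with R = a = 6378137 m.
x = R·λ = 6378137 × 3.029415107 = 19322024.580 m.
y = R·ln tan(π/4 + φ/2) = 6378137 × -0.718816565 = -4584710.527 m.

x 19322025 m, y -4584711 m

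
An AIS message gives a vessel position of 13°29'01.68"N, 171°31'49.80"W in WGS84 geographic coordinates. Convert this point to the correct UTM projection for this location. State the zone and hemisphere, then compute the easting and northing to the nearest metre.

Zone 2N: E 442585 m, N 1490700 m

Longitude -171.5305° lies in the 6° band [-174°, -168°), giving zone 2; latitude is north of the equator, so 2N.
Zone 2 central meridian λ₀ = 6×2 − 183 = -171°; Δλ = -0.5305°.
Transverse Mercator on WGS84 with k₀ = 0.9996 gives E = 442584.594 m, N = 1490700.327 m.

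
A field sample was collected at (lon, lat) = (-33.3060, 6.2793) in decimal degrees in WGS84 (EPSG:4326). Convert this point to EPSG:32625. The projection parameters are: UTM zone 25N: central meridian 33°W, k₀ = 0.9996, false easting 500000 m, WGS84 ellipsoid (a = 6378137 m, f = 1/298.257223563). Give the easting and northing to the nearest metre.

Zone 25 central meridian λ₀ = 6×25 − 183 = -33°; Δλ = -0.3060°.
Transverse Mercator on WGS84 with k₀ = 0.9996 gives E = 466152.630 m, N = 694089.042 m.

E 466153 m, N 694089 m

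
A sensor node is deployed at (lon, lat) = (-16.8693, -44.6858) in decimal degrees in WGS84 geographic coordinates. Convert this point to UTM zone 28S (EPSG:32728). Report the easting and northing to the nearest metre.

Zone 28 central meridian λ₀ = 6×28 − 183 = -15°; Δλ = -1.8693°.
Transverse Mercator on WGS84 with k₀ = 0.9996 gives E = 351867.256 m, N = 5050252.677 m.

E 351867 m, N 5050253 m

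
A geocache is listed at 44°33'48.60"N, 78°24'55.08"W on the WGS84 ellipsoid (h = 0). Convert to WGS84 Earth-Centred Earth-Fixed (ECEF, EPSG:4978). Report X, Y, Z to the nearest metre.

X 914068 m, Y -4459035 m, Z 4452918 m

WGS84: a = 6378137 m, e² = 0.006694380; N(φ) = a/√(1−e²sin²φ) = 6388674.840 m.
X = (N+h)·cosφ·cosλ = 914067.678 m; Y = (N+h)·cosφ·sinλ = -4459035.330 m; Z = (N(1−e²)+h)·sinφ = 4452918.348 m.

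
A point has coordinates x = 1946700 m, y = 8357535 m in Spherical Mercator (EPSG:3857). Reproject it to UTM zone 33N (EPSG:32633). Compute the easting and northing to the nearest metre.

E 639521 m, N 6632859 m

Web Mercator inverse (R = 6378137 m) → φ = 59.80989869°, λ = 17.48750364°.
UTM 33N forward: E = 639520.758 m, N = 6632858.823 m.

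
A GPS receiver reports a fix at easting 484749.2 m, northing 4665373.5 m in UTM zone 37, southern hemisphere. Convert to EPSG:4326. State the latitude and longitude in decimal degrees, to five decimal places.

lat -48.16470°, lon 38.79490°

Zone 37S: λ₀ = 39°, k₀ = 0.9996, false easting 500000 m, false northing 10000000 m.
Meridian distance M = (N − FN)/k₀ = -5336761.2 m.
Inverse transverse Mercator on WGS84 gives φ = -48.16469958°, λ = 38.79489964°.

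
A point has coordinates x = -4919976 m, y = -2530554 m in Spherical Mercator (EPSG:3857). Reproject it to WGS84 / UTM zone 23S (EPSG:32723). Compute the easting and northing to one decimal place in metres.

Web Mercator inverse (R = 6378137 m) → φ = -22.15840250°, λ = -44.19689638°.
UTM 23S forward: E = 582806.610 m, N = 7549421.040 m.

E 582806.6 m, N 7549421.0 m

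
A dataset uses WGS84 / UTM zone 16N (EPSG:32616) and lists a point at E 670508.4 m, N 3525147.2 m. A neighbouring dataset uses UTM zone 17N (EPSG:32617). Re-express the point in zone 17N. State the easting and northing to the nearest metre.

E 102680 m, N 3531421 m

UTM 16N → geographic: φ = 31.84930004°, λ = -85.19789947°.
UTM 17N (λ₀ = -81°) forward: E = 102680.189 m, N = 3531421.042 m.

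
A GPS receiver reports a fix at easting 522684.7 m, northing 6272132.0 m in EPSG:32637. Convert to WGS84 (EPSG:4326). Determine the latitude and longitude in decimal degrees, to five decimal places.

lat 56.59290°, lon 39.36940°

Zone 37N: λ₀ = 39°, k₀ = 0.9996, false easting 500000 m.
Meridian distance M = (N − FN)/k₀ = 6274641.9 m.
Inverse transverse Mercator on WGS84 gives φ = 56.59290017°, λ = 39.36940066°.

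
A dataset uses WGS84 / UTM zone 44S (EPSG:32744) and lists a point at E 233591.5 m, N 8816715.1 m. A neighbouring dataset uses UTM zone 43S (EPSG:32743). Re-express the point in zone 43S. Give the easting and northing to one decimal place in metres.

UTM 44S → geographic: φ = -10.69479995°, λ = 78.56450043°.
UTM 43S (λ₀ = 75°) forward: E = 890030.721 m, N = 8815512.690 m.

E 890030.7 m, N 8815512.7 m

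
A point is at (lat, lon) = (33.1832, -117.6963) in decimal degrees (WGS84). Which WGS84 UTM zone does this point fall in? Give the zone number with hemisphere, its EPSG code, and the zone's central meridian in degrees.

Zone 11N (EPSG:32611), central meridian -117°

UTM zone = ⌊(λ + 180)/6⌋ + 1; -117.6963° ∈ [-120°, -114°) → zone 11.
Hemisphere: N (φ ≥ 0).
Central meridian λ₀ = 6×11 − 183 = -117°.
EPSG code: 32611.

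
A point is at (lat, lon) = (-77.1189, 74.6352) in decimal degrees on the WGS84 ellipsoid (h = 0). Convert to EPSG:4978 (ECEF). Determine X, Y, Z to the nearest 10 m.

WGS84: a = 6378137 m, e² = 0.006694380; N(φ) = a/√(1−e²sin²φ) = 6398522.175 m.
X = (N+h)·cosφ·cosλ = 377947.858 m; Y = (N+h)·cosφ·sinλ = 1375431.007 m; Z = (N(1−e²)+h)·sinφ = -6195745.774 m.

X 377950 m, Y 1375430 m, Z -6195750 m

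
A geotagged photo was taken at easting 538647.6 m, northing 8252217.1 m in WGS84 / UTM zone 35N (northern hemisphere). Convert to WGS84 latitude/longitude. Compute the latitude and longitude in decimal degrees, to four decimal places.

lat 74.3564°, lon 28.2841°

Zone 35N: λ₀ = 27°, k₀ = 0.9996, false easting 500000 m.
Meridian distance M = (N − FN)/k₀ = 8255519.3 m.
Inverse transverse Mercator on WGS84 gives φ = 74.35640020°, λ = 28.28410119°.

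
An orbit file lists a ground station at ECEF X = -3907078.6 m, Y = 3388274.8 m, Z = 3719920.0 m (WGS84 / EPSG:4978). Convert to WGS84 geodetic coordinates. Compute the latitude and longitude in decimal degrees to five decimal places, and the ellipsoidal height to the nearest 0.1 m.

λ = atan2(Y, X) = 139.06770018°; p = √(X²+Y²) = 5171621.5 m.
Bowring's method on WGS84 (a = 6378137 m, b = 6356752.314 m) gives φ = 35.90989951°, h = -305.202 m.

lat 35.90990°, lon 139.06770°, h -305.2 m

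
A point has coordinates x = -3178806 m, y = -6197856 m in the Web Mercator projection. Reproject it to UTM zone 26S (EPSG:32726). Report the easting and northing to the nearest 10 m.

E 385180 m, N 4622050 m

Web Mercator inverse (R = 6378137 m) → φ = -48.54410125°, λ = -28.55570015°.
UTM 26S forward: E = 385178.998 m, N = 4622053.891 m.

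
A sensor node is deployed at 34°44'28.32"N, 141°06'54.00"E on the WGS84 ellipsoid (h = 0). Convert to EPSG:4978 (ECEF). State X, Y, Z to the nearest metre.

X -4084181 m, Y 3293754 m, Z 3614311 m

WGS84: a = 6378137 m, e² = 0.006694380; N(φ) = a/√(1−e²sin²φ) = 6385081.412 m.
X = (N+h)·cosφ·cosλ = -4084180.901 m; Y = (N+h)·cosφ·sinλ = 3293753.516 m; Z = (N(1−e²)+h)·sinφ = 3614311.281 m.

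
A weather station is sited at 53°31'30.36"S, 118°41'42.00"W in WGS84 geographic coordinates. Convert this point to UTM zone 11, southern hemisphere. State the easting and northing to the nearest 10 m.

Zone 11 central meridian λ₀ = 6×11 − 183 = -117°; Δλ = -1.6950°.
Transverse Mercator on WGS84 with k₀ = 0.9996 gives E = 387637.606 m, N = 4067977.205 m.

E 387640 m, N 4067980 m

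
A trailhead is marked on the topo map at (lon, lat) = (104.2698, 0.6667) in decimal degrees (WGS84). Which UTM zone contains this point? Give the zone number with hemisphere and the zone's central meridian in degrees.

Zone 48N, central meridian 105°

UTM zone = ⌊(λ + 180)/6⌋ + 1; 104.2698° ∈ [102°, 108°) → zone 48.
Hemisphere: N (φ ≥ 0).
Central meridian λ₀ = 6×48 − 183 = 105°.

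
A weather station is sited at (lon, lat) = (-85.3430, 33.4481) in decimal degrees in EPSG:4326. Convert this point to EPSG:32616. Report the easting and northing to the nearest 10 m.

Zone 16 central meridian λ₀ = 6×16 − 183 = -87°; Δλ = +1.6570°.
Transverse Mercator on WGS84 with k₀ = 0.9996 gives E = 654011.343 m, N = 3702192.837 m.

E 654010 m, N 3702190 m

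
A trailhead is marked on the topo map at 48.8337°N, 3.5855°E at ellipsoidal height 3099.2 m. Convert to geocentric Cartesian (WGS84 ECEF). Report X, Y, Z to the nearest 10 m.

WGS84: a = 6378137 m, e² = 0.006694380; N(φ) = a/√(1−e²sin²φ) = 6390270.158 m.
X = (N+h)·cosφ·cosλ = 4200177.276 m; Y = (N+h)·cosφ·sinλ = 263185.615 m; Z = (N(1−e²)+h)·sinφ = 4780738.496 m.

X 4200180 m, Y 263190 m, Z 4780740 m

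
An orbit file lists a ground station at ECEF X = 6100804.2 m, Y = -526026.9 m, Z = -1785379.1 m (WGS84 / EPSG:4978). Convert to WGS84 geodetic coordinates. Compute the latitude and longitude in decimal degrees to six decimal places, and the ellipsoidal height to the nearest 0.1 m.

λ = atan2(Y, X) = -4.92800025°; p = √(X²+Y²) = 6123439.9 m.
Bowring's method on WGS84 (a = 6378137 m, b = 6356752.314 m) gives φ = -16.35850018°, h = 1954.752 m.

lat -16.358500°, lon -4.928000°, h 1954.8 m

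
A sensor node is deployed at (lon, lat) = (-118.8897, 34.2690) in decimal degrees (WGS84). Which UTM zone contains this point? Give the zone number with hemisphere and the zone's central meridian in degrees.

Zone 11N, central meridian -117°

UTM zone = ⌊(λ + 180)/6⌋ + 1; -118.8897° ∈ [-120°, -114°) → zone 11.
Hemisphere: N (φ ≥ 0).
Central meridian λ₀ = 6×11 − 183 = -117°.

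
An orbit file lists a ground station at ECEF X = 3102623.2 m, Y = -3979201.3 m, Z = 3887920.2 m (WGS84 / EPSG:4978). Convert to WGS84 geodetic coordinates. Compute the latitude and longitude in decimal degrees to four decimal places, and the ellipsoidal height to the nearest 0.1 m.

lat 37.8013°, lon -52.0561°, h -197.4 m

λ = atan2(Y, X) = -52.05609982°; p = √(X²+Y²) = 5045821.4 m.
Bowring's method on WGS84 (a = 6378137 m, b = 6356752.314 m) gives φ = 37.80129988°, h = -197.358 m.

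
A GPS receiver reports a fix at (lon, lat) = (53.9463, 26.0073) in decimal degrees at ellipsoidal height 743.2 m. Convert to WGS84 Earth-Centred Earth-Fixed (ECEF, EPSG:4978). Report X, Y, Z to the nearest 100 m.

WGS84: a = 6378137 m, e² = 0.006694380; N(φ) = a/√(1−e²sin²φ) = 6382245.701 m.
X = (N+h)·cosφ·cosλ = 3376258.253 m; Y = (N+h)·cosφ·sinλ = 4637873.576 m; Z = (N(1−e²)+h)·sinφ = 2780114.708 m.

X 3376300 m, Y 4637900 m, Z 2780100 m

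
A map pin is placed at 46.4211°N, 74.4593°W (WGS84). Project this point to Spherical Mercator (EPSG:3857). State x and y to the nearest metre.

Web Mercator is spherical with R = a = 6378137 m.
x = R·λ = 6378137 × -1.299559944 = -8288771.361 m.
y = R·ln tan(π/4 + φ/2) = 6378137 × 0.916896189 = 5848089.506 m.

x -8288771 m, y 5848090 m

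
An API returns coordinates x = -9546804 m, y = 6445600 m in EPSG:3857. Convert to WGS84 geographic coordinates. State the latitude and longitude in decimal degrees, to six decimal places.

R = 6378137 m. λ = x/R = -85.76039948°.
φ = 2·arctan(exp(y/R)) − 90° = 2·arctan(2.74719) − 90° = 49.99609736°.

lat 49.996097°, lon -85.760399°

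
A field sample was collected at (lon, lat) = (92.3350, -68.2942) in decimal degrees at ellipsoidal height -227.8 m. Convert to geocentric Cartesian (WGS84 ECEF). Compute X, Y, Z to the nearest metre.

X -96382 m, Y 2363692 m, Z -5903096 m

WGS84: a = 6378137 m, e² = 0.006694380; N(φ) = a/√(1−e²sin²φ) = 6396645.952 m.
X = (N+h)·cosφ·cosλ = -96381.950 m; Y = (N+h)·cosφ·sinλ = 2363692.255 m; Z = (N(1−e²)+h)·sinφ = -5903095.683 m.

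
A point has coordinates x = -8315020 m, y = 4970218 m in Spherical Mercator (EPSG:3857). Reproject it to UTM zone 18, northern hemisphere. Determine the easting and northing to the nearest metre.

Web Mercator inverse (R = 6378137 m) → φ = 40.71379699°, λ = -74.69509554°.
UTM 18N forward: E = 525753.551 m, N = 4507031.302 m.

E 525754 m, N 4507031 m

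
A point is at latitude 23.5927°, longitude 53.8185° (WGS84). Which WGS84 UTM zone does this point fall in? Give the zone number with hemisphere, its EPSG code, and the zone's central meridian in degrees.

UTM zone = ⌊(λ + 180)/6⌋ + 1; 53.8185° ∈ [48°, 54°) → zone 39.
Hemisphere: N (φ ≥ 0).
Central meridian λ₀ = 6×39 − 183 = 51°.
EPSG code: 32639.

Zone 39N (EPSG:32639), central meridian 51°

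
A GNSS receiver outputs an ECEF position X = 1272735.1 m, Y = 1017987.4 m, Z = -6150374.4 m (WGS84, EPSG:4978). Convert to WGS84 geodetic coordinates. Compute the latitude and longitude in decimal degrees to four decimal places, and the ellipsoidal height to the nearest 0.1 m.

λ = atan2(Y, X) = 38.65429918°; p = √(X²+Y²) = 1629770.8 m.
Bowring's method on WGS84 (a = 6378137 m, b = 6356752.314 m) gives φ = -75.25339991°, h = 4496.732 m.

lat -75.2534°, lon 38.6543°, h 4496.7 m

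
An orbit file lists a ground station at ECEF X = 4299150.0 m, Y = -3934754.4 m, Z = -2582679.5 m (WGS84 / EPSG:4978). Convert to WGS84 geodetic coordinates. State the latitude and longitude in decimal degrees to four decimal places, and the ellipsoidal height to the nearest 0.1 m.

lat -24.0436°, lon -42.4660°, h -36.1 m

λ = atan2(Y, X) = -42.46599978°; p = √(X²+Y²) = 5827948.4 m.
Bowring's method on WGS84 (a = 6378137 m, b = 6356752.314 m) gives φ = -24.04359974°, h = -36.140 m.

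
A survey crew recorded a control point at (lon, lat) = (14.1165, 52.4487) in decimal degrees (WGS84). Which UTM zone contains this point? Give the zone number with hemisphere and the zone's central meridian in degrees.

UTM zone = ⌊(λ + 180)/6⌋ + 1; 14.1165° ∈ [12°, 18°) → zone 33.
Hemisphere: N (φ ≥ 0).
Central meridian λ₀ = 6×33 − 183 = 15°.

Zone 33N, central meridian 15°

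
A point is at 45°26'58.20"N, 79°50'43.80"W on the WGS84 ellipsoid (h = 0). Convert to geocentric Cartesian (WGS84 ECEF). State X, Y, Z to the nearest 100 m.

X 790200 m, Y -4411900 m, Z 4522500 m

WGS84: a = 6378137 m, e² = 0.006694380; N(φ) = a/√(1−e²sin²φ) = 6389006.621 m.
X = (N+h)·cosφ·cosλ = 790213.224 m; Y = (N+h)·cosφ·sinλ = -4411920.258 m; Z = (N(1−e²)+h)·sinφ = 4522533.502 m.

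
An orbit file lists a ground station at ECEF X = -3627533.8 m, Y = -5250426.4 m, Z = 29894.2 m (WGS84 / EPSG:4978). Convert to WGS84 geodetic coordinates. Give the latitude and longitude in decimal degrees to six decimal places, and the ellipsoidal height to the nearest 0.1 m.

lat 0.270200°, lon -124.640700°, h 3624.4 m

λ = atan2(Y, X) = -124.64069983°; p = √(X²+Y²) = 6381690.9 m.
Bowring's method on WGS84 (a = 6378137 m, b = 6356752.314 m) gives φ = 0.27020043°, h = 3624.397 m.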